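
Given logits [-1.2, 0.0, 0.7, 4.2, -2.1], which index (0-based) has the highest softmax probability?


Softmax is a monotonic transformation, so it preserves the argmax.
We need to find the index of the maximum logit.
Index 0: -1.2
Index 1: 0.0
Index 2: 0.7
Index 3: 4.2
Index 4: -2.1
Maximum logit = 4.2 at index 3

3


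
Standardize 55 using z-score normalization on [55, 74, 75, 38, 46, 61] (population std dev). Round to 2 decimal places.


Mean = (55 + 74 + 75 + 38 + 46 + 61) / 6 = 58.1667
Variance = sum((x_i - mean)^2) / n = 184.4722
Std = sqrt(184.4722) = 13.5821
Z = (x - mean) / std
= (55 - 58.1667) / 13.5821
= -3.1667 / 13.5821
= -0.23

-0.23


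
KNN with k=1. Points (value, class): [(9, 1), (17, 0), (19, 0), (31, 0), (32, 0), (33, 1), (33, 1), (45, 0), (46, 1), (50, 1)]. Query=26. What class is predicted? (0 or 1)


Distances from query 26:
Point 31 (class 0): distance = 5
K=1 nearest neighbors: classes = [0]
Votes for class 1: 0 / 1
Majority vote => class 0

0


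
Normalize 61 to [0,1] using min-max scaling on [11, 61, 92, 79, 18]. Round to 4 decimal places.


Min = 11, Max = 92
Range = 92 - 11 = 81
Scaled = (x - min) / (max - min)
= (61 - 11) / 81
= 50 / 81
= 0.6173

0.6173


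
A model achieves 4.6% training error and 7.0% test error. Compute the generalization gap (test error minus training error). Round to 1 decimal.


Generalization gap = test_error - train_error
= 7.0 - 4.6
= 2.4%
A moderate gap.

2.4


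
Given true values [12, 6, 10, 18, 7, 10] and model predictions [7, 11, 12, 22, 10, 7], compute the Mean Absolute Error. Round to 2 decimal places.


Absolute errors: [5, 5, 2, 4, 3, 3]
Sum of absolute errors = 22
MAE = 22 / 6 = 3.67

3.67


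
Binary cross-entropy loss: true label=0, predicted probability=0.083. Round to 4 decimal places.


For y=0: Loss = -log(1-p)
= -log(1 - 0.083)
= -log(0.917)
= -(-0.0866)
= 0.0866

0.0866


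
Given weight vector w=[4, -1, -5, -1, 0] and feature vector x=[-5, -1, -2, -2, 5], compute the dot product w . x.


Element-wise products:
4 * -5 = -20
-1 * -1 = 1
-5 * -2 = 10
-1 * -2 = 2
0 * 5 = 0
Sum = -20 + 1 + 10 + 2 + 0
= -7

-7


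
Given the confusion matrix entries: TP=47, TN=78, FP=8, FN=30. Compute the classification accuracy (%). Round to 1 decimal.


Accuracy = (TP + TN) / (TP + TN + FP + FN) * 100
= (47 + 78) / (47 + 78 + 8 + 30)
= 125 / 163
= 0.7669
= 76.7%

76.7


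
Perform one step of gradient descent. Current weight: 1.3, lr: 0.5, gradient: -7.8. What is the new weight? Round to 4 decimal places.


w_new = w_old - lr * gradient
= 1.3 - 0.5 * -7.8
= 1.3 - (-3.9)
= 5.2000

5.2000


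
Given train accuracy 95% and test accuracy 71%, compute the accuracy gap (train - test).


Gap = train_accuracy - test_accuracy
= 95 - 71
= 24%
This large gap strongly indicates overfitting.

24


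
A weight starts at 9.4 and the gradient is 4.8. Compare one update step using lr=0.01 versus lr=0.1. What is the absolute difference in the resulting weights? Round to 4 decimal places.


With lr=0.01: w_new = 9.4 - 0.01 * 4.8 = 9.352
With lr=0.1: w_new = 9.4 - 0.1 * 4.8 = 8.92
Absolute difference = |9.352 - 8.92|
= 0.4320

0.4320


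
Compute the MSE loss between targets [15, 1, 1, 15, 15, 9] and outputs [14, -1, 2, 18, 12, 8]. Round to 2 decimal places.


Differences: [1, 2, -1, -3, 3, 1]
Squared errors: [1, 4, 1, 9, 9, 1]
Sum of squared errors = 25
MSE = 25 / 6 = 4.17

4.17


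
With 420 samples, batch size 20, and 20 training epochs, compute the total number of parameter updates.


Iterations per epoch = 420 / 20 = 21
Total updates = iterations_per_epoch * epochs
= 21 * 20
= 420

420


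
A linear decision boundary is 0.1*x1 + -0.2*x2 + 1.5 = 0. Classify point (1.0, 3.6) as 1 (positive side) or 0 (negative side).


Compute 0.1 * 1.0 + -0.2 * 3.6 + 1.5
= 0.1 + -0.72 + 1.5
= 0.88
Since 0.88 >= 0, the point is on the positive side.

1


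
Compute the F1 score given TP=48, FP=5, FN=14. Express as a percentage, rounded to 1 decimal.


Precision = TP / (TP + FP) = 48 / 53 = 0.9057
Recall = TP / (TP + FN) = 48 / 62 = 0.7742
F1 = 2 * P * R / (P + R)
= 2 * 0.9057 * 0.7742 / (0.9057 + 0.7742)
= 1.4023 / 1.6799
= 0.8348
As percentage: 83.5%

83.5


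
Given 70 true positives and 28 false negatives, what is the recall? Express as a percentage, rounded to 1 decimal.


Recall = TP / (TP + FN) * 100
= 70 / (70 + 28)
= 70 / 98
= 0.7143
= 71.4%

71.4


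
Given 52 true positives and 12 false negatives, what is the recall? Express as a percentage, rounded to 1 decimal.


Recall = TP / (TP + FN) * 100
= 52 / (52 + 12)
= 52 / 64
= 0.8125
= 81.3%

81.3


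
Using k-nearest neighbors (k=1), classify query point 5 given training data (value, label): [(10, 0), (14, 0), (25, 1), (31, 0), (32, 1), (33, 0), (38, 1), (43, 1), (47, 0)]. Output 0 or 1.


Distances from query 5:
Point 10 (class 0): distance = 5
K=1 nearest neighbors: classes = [0]
Votes for class 1: 0 / 1
Majority vote => class 0

0


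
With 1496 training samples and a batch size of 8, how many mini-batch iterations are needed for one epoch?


Iterations per epoch = dataset_size / batch_size
= 1496 / 8
= 187

187


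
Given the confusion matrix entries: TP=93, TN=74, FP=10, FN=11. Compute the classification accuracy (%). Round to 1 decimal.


Accuracy = (TP + TN) / (TP + TN + FP + FN) * 100
= (93 + 74) / (93 + 74 + 10 + 11)
= 167 / 188
= 0.8883
= 88.8%

88.8


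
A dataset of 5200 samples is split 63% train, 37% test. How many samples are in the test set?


Train samples = 5200 * 63% = 3276
Test samples = 5200 - 3276
= 1924

1924


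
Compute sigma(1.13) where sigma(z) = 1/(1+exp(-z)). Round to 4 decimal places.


sigmoid(z) = 1 / (1 + exp(-z))
exp(-(1.13)) = exp(-1.13) = 0.323
1 + 0.323 = 1.323
1 / 1.323 = 0.7558

0.7558


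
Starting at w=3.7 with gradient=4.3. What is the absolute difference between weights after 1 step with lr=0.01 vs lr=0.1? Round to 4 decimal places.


With lr=0.01: w_new = 3.7 - 0.01 * 4.3 = 3.657
With lr=0.1: w_new = 3.7 - 0.1 * 4.3 = 3.27
Absolute difference = |3.657 - 3.27|
= 0.3870

0.3870


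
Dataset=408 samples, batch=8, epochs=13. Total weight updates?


Iterations per epoch = 408 / 8 = 51
Total updates = iterations_per_epoch * epochs
= 51 * 13
= 663

663


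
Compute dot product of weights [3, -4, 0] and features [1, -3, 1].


Element-wise products:
3 * 1 = 3
-4 * -3 = 12
0 * 1 = 0
Sum = 3 + 12 + 0
= 15

15


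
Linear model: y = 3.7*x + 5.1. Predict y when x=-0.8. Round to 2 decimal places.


y = 3.7 * -0.8 + (5.1)
= -2.96 + (5.1)
= 2.14

2.14


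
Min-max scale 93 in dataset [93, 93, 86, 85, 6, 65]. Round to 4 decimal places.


Min = 6, Max = 93
Range = 93 - 6 = 87
Scaled = (x - min) / (max - min)
= (93 - 6) / 87
= 87 / 87
= 1.0000

1.0000


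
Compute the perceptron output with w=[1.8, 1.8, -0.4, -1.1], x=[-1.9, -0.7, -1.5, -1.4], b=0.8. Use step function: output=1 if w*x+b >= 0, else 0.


z = w . x + b
= 1.8*-1.9 + 1.8*-0.7 + -0.4*-1.5 + -1.1*-1.4 + 0.8
= -3.42 + -1.26 + 0.6 + 1.54 + 0.8
= -2.54 + 0.8
= -1.74
Since z = -1.74 < 0, output = 0

0


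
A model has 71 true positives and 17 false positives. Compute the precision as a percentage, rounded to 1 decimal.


Precision = TP / (TP + FP) * 100
= 71 / (71 + 17)
= 71 / 88
= 0.8068
= 80.7%

80.7


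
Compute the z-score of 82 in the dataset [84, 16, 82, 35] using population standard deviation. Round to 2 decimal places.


Mean = (84 + 16 + 82 + 35) / 4 = 54.25
Variance = sum((x_i - mean)^2) / n = 872.1875
Std = sqrt(872.1875) = 29.5328
Z = (x - mean) / std
= (82 - 54.25) / 29.5328
= 27.75 / 29.5328
= 0.94

0.94


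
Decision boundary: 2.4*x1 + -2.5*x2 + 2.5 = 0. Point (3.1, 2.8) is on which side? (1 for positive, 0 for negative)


Compute 2.4 * 3.1 + -2.5 * 2.8 + 2.5
= 7.44 + -7.0 + 2.5
= 2.94
Since 2.94 >= 0, the point is on the positive side.

1


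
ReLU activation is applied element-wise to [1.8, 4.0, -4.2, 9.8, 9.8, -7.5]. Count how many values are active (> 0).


ReLU(x) = max(0, x) for each element:
ReLU(1.8) = 1.8
ReLU(4.0) = 4.0
ReLU(-4.2) = 0
ReLU(9.8) = 9.8
ReLU(9.8) = 9.8
ReLU(-7.5) = 0
Active neurons (>0): 4

4


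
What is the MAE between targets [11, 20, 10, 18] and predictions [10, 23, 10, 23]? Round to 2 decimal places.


Absolute errors: [1, 3, 0, 5]
Sum of absolute errors = 9
MAE = 9 / 4 = 2.25

2.25


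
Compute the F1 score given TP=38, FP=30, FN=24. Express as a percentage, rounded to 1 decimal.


Precision = TP / (TP + FP) = 38 / 68 = 0.5588
Recall = TP / (TP + FN) = 38 / 62 = 0.6129
F1 = 2 * P * R / (P + R)
= 2 * 0.5588 * 0.6129 / (0.5588 + 0.6129)
= 0.685 / 1.1717
= 0.5846
As percentage: 58.5%

58.5


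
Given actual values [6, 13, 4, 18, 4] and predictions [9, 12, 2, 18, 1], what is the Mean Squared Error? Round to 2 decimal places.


Differences: [-3, 1, 2, 0, 3]
Squared errors: [9, 1, 4, 0, 9]
Sum of squared errors = 23
MSE = 23 / 5 = 4.60

4.60


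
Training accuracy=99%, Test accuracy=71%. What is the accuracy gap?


Gap = train_accuracy - test_accuracy
= 99 - 71
= 28%
This large gap strongly indicates overfitting.

28


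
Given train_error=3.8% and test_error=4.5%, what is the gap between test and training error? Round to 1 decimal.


Generalization gap = test_error - train_error
= 4.5 - 3.8
= 0.7%
A small gap suggests good generalization.

0.7


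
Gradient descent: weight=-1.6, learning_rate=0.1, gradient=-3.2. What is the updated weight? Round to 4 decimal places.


w_new = w_old - lr * gradient
= -1.6 - 0.1 * -3.2
= -1.6 - (-0.32)
= -1.2800

-1.2800


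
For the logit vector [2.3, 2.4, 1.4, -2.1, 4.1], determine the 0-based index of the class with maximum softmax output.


Softmax is a monotonic transformation, so it preserves the argmax.
We need to find the index of the maximum logit.
Index 0: 2.3
Index 1: 2.4
Index 2: 1.4
Index 3: -2.1
Index 4: 4.1
Maximum logit = 4.1 at index 4

4


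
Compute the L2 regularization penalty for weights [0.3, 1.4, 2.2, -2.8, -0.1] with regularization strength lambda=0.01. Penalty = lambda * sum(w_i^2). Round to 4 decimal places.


Squaring each weight:
0.3^2 = 0.09
1.4^2 = 1.96
2.2^2 = 4.84
(-2.8)^2 = 7.84
(-0.1)^2 = 0.01
Sum of squares = 14.74
Penalty = 0.01 * 14.74 = 0.1474

0.1474


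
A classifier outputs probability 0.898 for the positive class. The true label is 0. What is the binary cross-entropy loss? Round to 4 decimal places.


For y=0: Loss = -log(1-p)
= -log(1 - 0.898)
= -log(0.102)
= -(-2.2828)
= 2.2828

2.2828


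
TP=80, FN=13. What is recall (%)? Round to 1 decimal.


Recall = TP / (TP + FN) * 100
= 80 / (80 + 13)
= 80 / 93
= 0.8602
= 86.0%

86.0


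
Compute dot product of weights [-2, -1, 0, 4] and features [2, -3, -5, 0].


Element-wise products:
-2 * 2 = -4
-1 * -3 = 3
0 * -5 = 0
4 * 0 = 0
Sum = -4 + 3 + 0 + 0
= -1

-1


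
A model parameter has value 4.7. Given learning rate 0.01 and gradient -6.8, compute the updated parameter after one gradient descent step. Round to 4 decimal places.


w_new = w_old - lr * gradient
= 4.7 - 0.01 * -6.8
= 4.7 - (-0.068)
= 4.7680

4.7680


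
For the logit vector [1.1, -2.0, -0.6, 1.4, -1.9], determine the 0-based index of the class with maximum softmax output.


Softmax is a monotonic transformation, so it preserves the argmax.
We need to find the index of the maximum logit.
Index 0: 1.1
Index 1: -2.0
Index 2: -0.6
Index 3: 1.4
Index 4: -1.9
Maximum logit = 1.4 at index 3

3


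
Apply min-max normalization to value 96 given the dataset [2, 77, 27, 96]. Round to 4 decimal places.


Min = 2, Max = 96
Range = 96 - 2 = 94
Scaled = (x - min) / (max - min)
= (96 - 2) / 94
= 94 / 94
= 1.0000

1.0000


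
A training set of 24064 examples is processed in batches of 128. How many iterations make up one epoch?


Iterations per epoch = dataset_size / batch_size
= 24064 / 128
= 188

188


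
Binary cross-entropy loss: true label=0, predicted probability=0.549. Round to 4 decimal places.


For y=0: Loss = -log(1-p)
= -log(1 - 0.549)
= -log(0.451)
= -(-0.7963)
= 0.7963

0.7963


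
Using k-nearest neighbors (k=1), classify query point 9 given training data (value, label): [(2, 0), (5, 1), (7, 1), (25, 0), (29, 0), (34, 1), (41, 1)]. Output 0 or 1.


Distances from query 9:
Point 7 (class 1): distance = 2
K=1 nearest neighbors: classes = [1]
Votes for class 1: 1 / 1
Majority vote => class 1

1


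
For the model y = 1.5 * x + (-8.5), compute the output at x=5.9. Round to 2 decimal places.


y = 1.5 * 5.9 + (-8.5)
= 8.85 + (-8.5)
= 0.35

0.35


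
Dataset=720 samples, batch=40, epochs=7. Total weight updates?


Iterations per epoch = 720 / 40 = 18
Total updates = iterations_per_epoch * epochs
= 18 * 7
= 126

126


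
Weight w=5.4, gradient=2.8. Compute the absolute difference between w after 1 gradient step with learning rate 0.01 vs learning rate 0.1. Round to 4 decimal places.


With lr=0.01: w_new = 5.4 - 0.01 * 2.8 = 5.372
With lr=0.1: w_new = 5.4 - 0.1 * 2.8 = 5.12
Absolute difference = |5.372 - 5.12|
= 0.2520

0.2520


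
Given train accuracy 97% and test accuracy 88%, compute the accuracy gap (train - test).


Gap = train_accuracy - test_accuracy
= 97 - 88
= 9%
This moderate gap may indicate mild overfitting.

9


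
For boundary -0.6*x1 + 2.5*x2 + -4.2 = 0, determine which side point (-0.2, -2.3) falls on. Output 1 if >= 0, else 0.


Compute -0.6 * -0.2 + 2.5 * -2.3 + -4.2
= 0.12 + -5.75 + -4.2
= -9.83
Since -9.83 < 0, the point is on the negative side.

0


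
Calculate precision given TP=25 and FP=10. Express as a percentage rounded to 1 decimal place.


Precision = TP / (TP + FP) * 100
= 25 / (25 + 10)
= 25 / 35
= 0.7143
= 71.4%

71.4


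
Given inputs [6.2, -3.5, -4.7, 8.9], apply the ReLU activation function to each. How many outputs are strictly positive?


ReLU(x) = max(0, x) for each element:
ReLU(6.2) = 6.2
ReLU(-3.5) = 0
ReLU(-4.7) = 0
ReLU(8.9) = 8.9
Active neurons (>0): 2

2


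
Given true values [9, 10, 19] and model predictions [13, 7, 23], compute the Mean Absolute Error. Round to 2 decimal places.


Absolute errors: [4, 3, 4]
Sum of absolute errors = 11
MAE = 11 / 3 = 3.67

3.67


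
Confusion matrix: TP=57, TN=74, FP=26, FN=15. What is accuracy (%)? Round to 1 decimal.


Accuracy = (TP + TN) / (TP + TN + FP + FN) * 100
= (57 + 74) / (57 + 74 + 26 + 15)
= 131 / 172
= 0.7616
= 76.2%

76.2


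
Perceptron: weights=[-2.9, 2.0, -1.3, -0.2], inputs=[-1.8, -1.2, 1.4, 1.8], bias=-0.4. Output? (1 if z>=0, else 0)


z = w . x + b
= -2.9*-1.8 + 2.0*-1.2 + -1.3*1.4 + -0.2*1.8 + -0.4
= 5.22 + -2.4 + -1.82 + -0.36 + -0.4
= 0.64 + -0.4
= 0.24
Since z = 0.24 >= 0, output = 1

1


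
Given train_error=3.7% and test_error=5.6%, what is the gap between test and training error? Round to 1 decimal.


Generalization gap = test_error - train_error
= 5.6 - 3.7
= 1.9%
A small gap suggests good generalization.

1.9


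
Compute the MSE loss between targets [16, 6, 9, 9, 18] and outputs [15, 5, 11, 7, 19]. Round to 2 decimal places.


Differences: [1, 1, -2, 2, -1]
Squared errors: [1, 1, 4, 4, 1]
Sum of squared errors = 11
MSE = 11 / 5 = 2.20

2.20


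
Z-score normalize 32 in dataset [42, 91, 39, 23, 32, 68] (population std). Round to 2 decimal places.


Mean = (42 + 91 + 39 + 23 + 32 + 68) / 6 = 49.1667
Variance = sum((x_i - mean)^2) / n = 539.8056
Std = sqrt(539.8056) = 23.2337
Z = (x - mean) / std
= (32 - 49.1667) / 23.2337
= -17.1667 / 23.2337
= -0.74

-0.74


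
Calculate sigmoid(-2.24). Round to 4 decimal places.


sigmoid(z) = 1 / (1 + exp(-z))
exp(-(-2.24)) = exp(2.24) = 9.3933
1 + 9.3933 = 10.3933
1 / 10.3933 = 0.0962

0.0962


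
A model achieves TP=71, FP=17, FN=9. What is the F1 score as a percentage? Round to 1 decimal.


Precision = TP / (TP + FP) = 71 / 88 = 0.8068
Recall = TP / (TP + FN) = 71 / 80 = 0.8875
F1 = 2 * P * R / (P + R)
= 2 * 0.8068 * 0.8875 / (0.8068 + 0.8875)
= 1.4321 / 1.6943
= 0.8452
As percentage: 84.5%

84.5


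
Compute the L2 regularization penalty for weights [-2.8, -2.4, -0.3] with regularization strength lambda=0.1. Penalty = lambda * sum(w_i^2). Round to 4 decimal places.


Squaring each weight:
(-2.8)^2 = 7.84
(-2.4)^2 = 5.76
(-0.3)^2 = 0.09
Sum of squares = 13.69
Penalty = 0.1 * 13.69 = 1.3690

1.3690


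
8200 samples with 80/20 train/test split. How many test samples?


Train samples = 8200 * 80% = 6560
Test samples = 8200 - 6560
= 1640

1640


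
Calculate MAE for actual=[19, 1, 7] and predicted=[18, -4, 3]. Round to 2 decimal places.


Absolute errors: [1, 5, 4]
Sum of absolute errors = 10
MAE = 10 / 3 = 3.33

3.33


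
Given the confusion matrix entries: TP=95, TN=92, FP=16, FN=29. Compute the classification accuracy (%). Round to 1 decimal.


Accuracy = (TP + TN) / (TP + TN + FP + FN) * 100
= (95 + 92) / (95 + 92 + 16 + 29)
= 187 / 232
= 0.806
= 80.6%

80.6


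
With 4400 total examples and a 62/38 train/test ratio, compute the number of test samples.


Train samples = 4400 * 62% = 2728
Test samples = 4400 - 2728
= 1672

1672


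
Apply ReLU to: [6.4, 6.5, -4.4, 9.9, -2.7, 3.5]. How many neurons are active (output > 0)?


ReLU(x) = max(0, x) for each element:
ReLU(6.4) = 6.4
ReLU(6.5) = 6.5
ReLU(-4.4) = 0
ReLU(9.9) = 9.9
ReLU(-2.7) = 0
ReLU(3.5) = 3.5
Active neurons (>0): 4

4


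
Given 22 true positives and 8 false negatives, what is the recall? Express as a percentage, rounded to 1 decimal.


Recall = TP / (TP + FN) * 100
= 22 / (22 + 8)
= 22 / 30
= 0.7333
= 73.3%

73.3


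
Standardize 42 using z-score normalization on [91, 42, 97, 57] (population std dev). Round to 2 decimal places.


Mean = (91 + 42 + 97 + 57) / 4 = 71.75
Variance = sum((x_i - mean)^2) / n = 527.6875
Std = sqrt(527.6875) = 22.9714
Z = (x - mean) / std
= (42 - 71.75) / 22.9714
= -29.75 / 22.9714
= -1.30

-1.30


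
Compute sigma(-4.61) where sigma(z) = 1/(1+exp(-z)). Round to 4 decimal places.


sigmoid(z) = 1 / (1 + exp(-z))
exp(-(-4.61)) = exp(4.61) = 100.4841
1 + 100.4841 = 101.4841
1 / 101.4841 = 0.0099

0.0099


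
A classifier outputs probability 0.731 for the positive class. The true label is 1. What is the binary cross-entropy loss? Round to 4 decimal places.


For y=1: Loss = -log(p)
= -log(0.731)
= -(-0.3133)
= 0.3133

0.3133


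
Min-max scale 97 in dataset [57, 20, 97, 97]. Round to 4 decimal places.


Min = 20, Max = 97
Range = 97 - 20 = 77
Scaled = (x - min) / (max - min)
= (97 - 20) / 77
= 77 / 77
= 1.0000

1.0000


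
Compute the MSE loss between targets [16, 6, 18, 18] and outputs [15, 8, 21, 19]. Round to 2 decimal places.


Differences: [1, -2, -3, -1]
Squared errors: [1, 4, 9, 1]
Sum of squared errors = 15
MSE = 15 / 4 = 3.75

3.75


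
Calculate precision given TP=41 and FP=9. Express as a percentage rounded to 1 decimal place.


Precision = TP / (TP + FP) * 100
= 41 / (41 + 9)
= 41 / 50
= 0.82
= 82.0%

82.0


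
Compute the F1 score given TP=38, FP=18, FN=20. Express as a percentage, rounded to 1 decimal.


Precision = TP / (TP + FP) = 38 / 56 = 0.6786
Recall = TP / (TP + FN) = 38 / 58 = 0.6552
F1 = 2 * P * R / (P + R)
= 2 * 0.6786 * 0.6552 / (0.6786 + 0.6552)
= 0.8892 / 1.3337
= 0.6667
As percentage: 66.7%

66.7


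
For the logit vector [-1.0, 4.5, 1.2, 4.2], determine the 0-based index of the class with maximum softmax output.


Softmax is a monotonic transformation, so it preserves the argmax.
We need to find the index of the maximum logit.
Index 0: -1.0
Index 1: 4.5
Index 2: 1.2
Index 3: 4.2
Maximum logit = 4.5 at index 1

1


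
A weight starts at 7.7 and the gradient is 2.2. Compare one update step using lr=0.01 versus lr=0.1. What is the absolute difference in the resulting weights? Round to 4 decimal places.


With lr=0.01: w_new = 7.7 - 0.01 * 2.2 = 7.678
With lr=0.1: w_new = 7.7 - 0.1 * 2.2 = 7.48
Absolute difference = |7.678 - 7.48|
= 0.1980

0.1980


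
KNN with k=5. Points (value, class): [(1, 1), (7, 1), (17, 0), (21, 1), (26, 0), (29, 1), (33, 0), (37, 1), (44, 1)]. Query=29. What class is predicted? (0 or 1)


Distances from query 29:
Point 29 (class 1): distance = 0
Point 26 (class 0): distance = 3
Point 33 (class 0): distance = 4
Point 21 (class 1): distance = 8
Point 37 (class 1): distance = 8
K=5 nearest neighbors: classes = [1, 0, 0, 1, 1]
Votes for class 1: 3 / 5
Majority vote => class 1

1


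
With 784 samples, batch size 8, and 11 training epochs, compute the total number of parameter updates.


Iterations per epoch = 784 / 8 = 98
Total updates = iterations_per_epoch * epochs
= 98 * 11
= 1078

1078


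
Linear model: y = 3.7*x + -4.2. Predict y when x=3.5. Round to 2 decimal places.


y = 3.7 * 3.5 + (-4.2)
= 12.95 + (-4.2)
= 8.75

8.75


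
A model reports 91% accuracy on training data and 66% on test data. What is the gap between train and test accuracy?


Gap = train_accuracy - test_accuracy
= 91 - 66
= 25%
This large gap strongly indicates overfitting.

25


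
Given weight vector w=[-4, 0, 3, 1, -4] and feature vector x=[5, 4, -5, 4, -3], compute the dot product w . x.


Element-wise products:
-4 * 5 = -20
0 * 4 = 0
3 * -5 = -15
1 * 4 = 4
-4 * -3 = 12
Sum = -20 + 0 + -15 + 4 + 12
= -19

-19


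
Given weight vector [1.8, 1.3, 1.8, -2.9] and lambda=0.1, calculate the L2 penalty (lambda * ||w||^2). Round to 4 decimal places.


Squaring each weight:
1.8^2 = 3.24
1.3^2 = 1.69
1.8^2 = 3.24
(-2.9)^2 = 8.41
Sum of squares = 16.58
Penalty = 0.1 * 16.58 = 1.6580

1.6580


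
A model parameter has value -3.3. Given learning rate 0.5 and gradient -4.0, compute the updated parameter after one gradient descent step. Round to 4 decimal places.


w_new = w_old - lr * gradient
= -3.3 - 0.5 * -4.0
= -3.3 - (-2.0)
= -1.3000

-1.3000


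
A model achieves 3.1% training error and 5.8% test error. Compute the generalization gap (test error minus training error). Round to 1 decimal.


Generalization gap = test_error - train_error
= 5.8 - 3.1
= 2.7%
A moderate gap.

2.7


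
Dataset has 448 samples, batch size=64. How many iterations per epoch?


Iterations per epoch = dataset_size / batch_size
= 448 / 64
= 7

7


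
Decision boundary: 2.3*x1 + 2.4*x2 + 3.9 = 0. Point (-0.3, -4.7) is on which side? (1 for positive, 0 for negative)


Compute 2.3 * -0.3 + 2.4 * -4.7 + 3.9
= -0.69 + -11.28 + 3.9
= -8.07
Since -8.07 < 0, the point is on the negative side.

0


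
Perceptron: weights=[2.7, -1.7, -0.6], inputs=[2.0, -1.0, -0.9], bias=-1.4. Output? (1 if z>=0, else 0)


z = w . x + b
= 2.7*2.0 + -1.7*-1.0 + -0.6*-0.9 + -1.4
= 5.4 + 1.7 + 0.54 + -1.4
= 7.64 + -1.4
= 6.24
Since z = 6.24 >= 0, output = 1

1


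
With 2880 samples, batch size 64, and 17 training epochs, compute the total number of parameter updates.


Iterations per epoch = 2880 / 64 = 45
Total updates = iterations_per_epoch * epochs
= 45 * 17
= 765

765


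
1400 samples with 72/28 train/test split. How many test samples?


Train samples = 1400 * 72% = 1008
Test samples = 1400 - 1008
= 392

392


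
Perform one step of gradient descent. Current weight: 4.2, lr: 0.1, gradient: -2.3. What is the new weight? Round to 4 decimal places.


w_new = w_old - lr * gradient
= 4.2 - 0.1 * -2.3
= 4.2 - (-0.23)
= 4.4300

4.4300


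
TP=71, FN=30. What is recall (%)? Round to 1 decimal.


Recall = TP / (TP + FN) * 100
= 71 / (71 + 30)
= 71 / 101
= 0.703
= 70.3%

70.3


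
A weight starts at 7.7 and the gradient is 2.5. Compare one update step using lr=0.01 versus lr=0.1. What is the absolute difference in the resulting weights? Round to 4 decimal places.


With lr=0.01: w_new = 7.7 - 0.01 * 2.5 = 7.675
With lr=0.1: w_new = 7.7 - 0.1 * 2.5 = 7.45
Absolute difference = |7.675 - 7.45|
= 0.2250

0.2250


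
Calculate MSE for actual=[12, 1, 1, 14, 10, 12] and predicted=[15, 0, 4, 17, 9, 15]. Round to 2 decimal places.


Differences: [-3, 1, -3, -3, 1, -3]
Squared errors: [9, 1, 9, 9, 1, 9]
Sum of squared errors = 38
MSE = 38 / 6 = 6.33

6.33


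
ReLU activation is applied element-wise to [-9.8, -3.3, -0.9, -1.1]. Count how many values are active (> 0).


ReLU(x) = max(0, x) for each element:
ReLU(-9.8) = 0
ReLU(-3.3) = 0
ReLU(-0.9) = 0
ReLU(-1.1) = 0
Active neurons (>0): 0

0


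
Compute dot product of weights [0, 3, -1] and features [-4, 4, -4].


Element-wise products:
0 * -4 = 0
3 * 4 = 12
-1 * -4 = 4
Sum = 0 + 12 + 4
= 16

16


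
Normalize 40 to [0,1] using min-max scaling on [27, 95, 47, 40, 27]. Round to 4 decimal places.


Min = 27, Max = 95
Range = 95 - 27 = 68
Scaled = (x - min) / (max - min)
= (40 - 27) / 68
= 13 / 68
= 0.1912

0.1912


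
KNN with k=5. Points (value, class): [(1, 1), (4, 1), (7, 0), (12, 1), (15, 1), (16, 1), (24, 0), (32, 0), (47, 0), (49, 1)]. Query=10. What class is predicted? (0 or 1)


Distances from query 10:
Point 12 (class 1): distance = 2
Point 7 (class 0): distance = 3
Point 15 (class 1): distance = 5
Point 4 (class 1): distance = 6
Point 16 (class 1): distance = 6
K=5 nearest neighbors: classes = [1, 0, 1, 1, 1]
Votes for class 1: 4 / 5
Majority vote => class 1

1


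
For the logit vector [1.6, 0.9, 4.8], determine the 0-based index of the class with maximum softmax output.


Softmax is a monotonic transformation, so it preserves the argmax.
We need to find the index of the maximum logit.
Index 0: 1.6
Index 1: 0.9
Index 2: 4.8
Maximum logit = 4.8 at index 2

2


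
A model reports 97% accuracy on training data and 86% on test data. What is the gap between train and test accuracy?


Gap = train_accuracy - test_accuracy
= 97 - 86
= 11%
This gap suggests the model is overfitting.

11


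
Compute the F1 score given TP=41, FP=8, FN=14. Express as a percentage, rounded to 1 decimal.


Precision = TP / (TP + FP) = 41 / 49 = 0.8367
Recall = TP / (TP + FN) = 41 / 55 = 0.7455
F1 = 2 * P * R / (P + R)
= 2 * 0.8367 * 0.7455 / (0.8367 + 0.7455)
= 1.2475 / 1.5822
= 0.7885
As percentage: 78.8%

78.8


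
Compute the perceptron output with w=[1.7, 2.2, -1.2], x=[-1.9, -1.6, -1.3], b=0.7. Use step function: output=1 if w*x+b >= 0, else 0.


z = w . x + b
= 1.7*-1.9 + 2.2*-1.6 + -1.2*-1.3 + 0.7
= -3.23 + -3.52 + 1.56 + 0.7
= -5.19 + 0.7
= -4.49
Since z = -4.49 < 0, output = 0

0


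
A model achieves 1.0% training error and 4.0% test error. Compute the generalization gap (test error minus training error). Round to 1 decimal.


Generalization gap = test_error - train_error
= 4.0 - 1.0
= 3.0%
A moderate gap.

3.0


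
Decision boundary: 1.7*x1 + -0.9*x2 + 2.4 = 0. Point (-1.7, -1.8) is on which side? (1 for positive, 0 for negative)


Compute 1.7 * -1.7 + -0.9 * -1.8 + 2.4
= -2.89 + 1.62 + 2.4
= 1.13
Since 1.13 >= 0, the point is on the positive side.

1


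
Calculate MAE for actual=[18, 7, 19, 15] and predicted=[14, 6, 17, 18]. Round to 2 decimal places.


Absolute errors: [4, 1, 2, 3]
Sum of absolute errors = 10
MAE = 10 / 4 = 2.50

2.50


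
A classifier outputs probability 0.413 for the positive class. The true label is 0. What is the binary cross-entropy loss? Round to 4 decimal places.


For y=0: Loss = -log(1-p)
= -log(1 - 0.413)
= -log(0.587)
= -(-0.5327)
= 0.5327

0.5327


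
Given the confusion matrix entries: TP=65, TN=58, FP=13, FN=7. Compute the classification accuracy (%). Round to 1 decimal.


Accuracy = (TP + TN) / (TP + TN + FP + FN) * 100
= (65 + 58) / (65 + 58 + 13 + 7)
= 123 / 143
= 0.8601
= 86.0%

86.0


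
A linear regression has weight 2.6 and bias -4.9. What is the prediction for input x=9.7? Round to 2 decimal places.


y = 2.6 * 9.7 + (-4.9)
= 25.22 + (-4.9)
= 20.32

20.32


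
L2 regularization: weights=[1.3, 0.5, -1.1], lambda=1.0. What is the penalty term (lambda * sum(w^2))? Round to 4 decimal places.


Squaring each weight:
1.3^2 = 1.69
0.5^2 = 0.25
(-1.1)^2 = 1.21
Sum of squares = 3.15
Penalty = 1.0 * 3.15 = 3.1500

3.1500


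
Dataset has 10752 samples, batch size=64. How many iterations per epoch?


Iterations per epoch = dataset_size / batch_size
= 10752 / 64
= 168

168


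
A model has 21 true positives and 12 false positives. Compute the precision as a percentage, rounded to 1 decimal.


Precision = TP / (TP + FP) * 100
= 21 / (21 + 12)
= 21 / 33
= 0.6364
= 63.6%

63.6


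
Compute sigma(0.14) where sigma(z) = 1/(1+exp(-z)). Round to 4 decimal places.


sigmoid(z) = 1 / (1 + exp(-z))
exp(-(0.14)) = exp(-0.14) = 0.8694
1 + 0.8694 = 1.8694
1 / 1.8694 = 0.5349

0.5349


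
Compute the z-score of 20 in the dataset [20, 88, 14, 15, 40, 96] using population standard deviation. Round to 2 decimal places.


Mean = (20 + 88 + 14 + 15 + 40 + 96) / 6 = 45.5
Variance = sum((x_i - mean)^2) / n = 1159.9167
Std = sqrt(1159.9167) = 34.0575
Z = (x - mean) / std
= (20 - 45.5) / 34.0575
= -25.5 / 34.0575
= -0.75

-0.75


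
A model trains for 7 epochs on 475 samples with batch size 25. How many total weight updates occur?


Iterations per epoch = 475 / 25 = 19
Total updates = iterations_per_epoch * epochs
= 19 * 7
= 133

133


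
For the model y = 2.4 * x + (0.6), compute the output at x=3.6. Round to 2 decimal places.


y = 2.4 * 3.6 + (0.6)
= 8.64 + (0.6)
= 9.24

9.24


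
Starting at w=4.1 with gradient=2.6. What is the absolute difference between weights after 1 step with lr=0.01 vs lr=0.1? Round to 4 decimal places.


With lr=0.01: w_new = 4.1 - 0.01 * 2.6 = 4.074
With lr=0.1: w_new = 4.1 - 0.1 * 2.6 = 3.84
Absolute difference = |4.074 - 3.84|
= 0.2340

0.2340


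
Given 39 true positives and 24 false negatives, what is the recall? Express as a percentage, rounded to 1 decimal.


Recall = TP / (TP + FN) * 100
= 39 / (39 + 24)
= 39 / 63
= 0.619
= 61.9%

61.9


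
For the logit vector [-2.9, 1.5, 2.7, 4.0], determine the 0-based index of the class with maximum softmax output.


Softmax is a monotonic transformation, so it preserves the argmax.
We need to find the index of the maximum logit.
Index 0: -2.9
Index 1: 1.5
Index 2: 2.7
Index 3: 4.0
Maximum logit = 4.0 at index 3

3


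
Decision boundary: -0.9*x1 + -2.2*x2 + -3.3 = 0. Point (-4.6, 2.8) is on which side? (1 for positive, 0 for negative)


Compute -0.9 * -4.6 + -2.2 * 2.8 + -3.3
= 4.14 + -6.16 + -3.3
= -5.32
Since -5.32 < 0, the point is on the negative side.

0


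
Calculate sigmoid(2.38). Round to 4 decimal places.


sigmoid(z) = 1 / (1 + exp(-z))
exp(-(2.38)) = exp(-2.38) = 0.0926
1 + 0.0926 = 1.0926
1 / 1.0926 = 0.9153

0.9153


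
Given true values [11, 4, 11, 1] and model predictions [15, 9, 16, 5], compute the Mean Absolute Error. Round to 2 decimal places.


Absolute errors: [4, 5, 5, 4]
Sum of absolute errors = 18
MAE = 18 / 4 = 4.50

4.50


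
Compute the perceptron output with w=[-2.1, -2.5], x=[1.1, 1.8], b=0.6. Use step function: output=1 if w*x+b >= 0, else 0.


z = w . x + b
= -2.1*1.1 + -2.5*1.8 + 0.6
= -2.31 + -4.5 + 0.6
= -6.81 + 0.6
= -6.21
Since z = -6.21 < 0, output = 0

0


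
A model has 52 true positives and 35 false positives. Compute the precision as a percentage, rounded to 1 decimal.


Precision = TP / (TP + FP) * 100
= 52 / (52 + 35)
= 52 / 87
= 0.5977
= 59.8%

59.8


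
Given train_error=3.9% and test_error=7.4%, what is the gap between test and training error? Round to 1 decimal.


Generalization gap = test_error - train_error
= 7.4 - 3.9
= 3.5%
A moderate gap.

3.5


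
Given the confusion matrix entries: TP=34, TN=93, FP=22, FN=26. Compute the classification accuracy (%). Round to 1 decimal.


Accuracy = (TP + TN) / (TP + TN + FP + FN) * 100
= (34 + 93) / (34 + 93 + 22 + 26)
= 127 / 175
= 0.7257
= 72.6%

72.6


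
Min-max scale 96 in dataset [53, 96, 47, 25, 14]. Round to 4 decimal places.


Min = 14, Max = 96
Range = 96 - 14 = 82
Scaled = (x - min) / (max - min)
= (96 - 14) / 82
= 82 / 82
= 1.0000

1.0000


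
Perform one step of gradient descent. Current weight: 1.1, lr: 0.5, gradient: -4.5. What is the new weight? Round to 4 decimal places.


w_new = w_old - lr * gradient
= 1.1 - 0.5 * -4.5
= 1.1 - (-2.25)
= 3.3500

3.3500


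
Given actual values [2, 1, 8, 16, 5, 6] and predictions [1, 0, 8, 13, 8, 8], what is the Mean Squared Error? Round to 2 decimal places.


Differences: [1, 1, 0, 3, -3, -2]
Squared errors: [1, 1, 0, 9, 9, 4]
Sum of squared errors = 24
MSE = 24 / 6 = 4.00

4.00


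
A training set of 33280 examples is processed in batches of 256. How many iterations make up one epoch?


Iterations per epoch = dataset_size / batch_size
= 33280 / 256
= 130

130


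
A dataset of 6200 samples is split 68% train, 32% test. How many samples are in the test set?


Train samples = 6200 * 68% = 4216
Test samples = 6200 - 4216
= 1984

1984


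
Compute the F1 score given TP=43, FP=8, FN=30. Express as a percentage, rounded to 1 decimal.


Precision = TP / (TP + FP) = 43 / 51 = 0.8431
Recall = TP / (TP + FN) = 43 / 73 = 0.589
F1 = 2 * P * R / (P + R)
= 2 * 0.8431 * 0.589 / (0.8431 + 0.589)
= 0.9933 / 1.4322
= 0.6935
As percentage: 69.4%

69.4


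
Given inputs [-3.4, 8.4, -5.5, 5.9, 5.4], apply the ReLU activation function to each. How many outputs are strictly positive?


ReLU(x) = max(0, x) for each element:
ReLU(-3.4) = 0
ReLU(8.4) = 8.4
ReLU(-5.5) = 0
ReLU(5.9) = 5.9
ReLU(5.4) = 5.4
Active neurons (>0): 3

3


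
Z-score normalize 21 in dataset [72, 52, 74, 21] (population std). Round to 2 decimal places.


Mean = (72 + 52 + 74 + 21) / 4 = 54.75
Variance = sum((x_i - mean)^2) / n = 453.6875
Std = sqrt(453.6875) = 21.2999
Z = (x - mean) / std
= (21 - 54.75) / 21.2999
= -33.75 / 21.2999
= -1.58

-1.58


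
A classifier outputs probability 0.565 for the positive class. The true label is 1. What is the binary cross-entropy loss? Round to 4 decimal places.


For y=1: Loss = -log(p)
= -log(0.565)
= -(-0.5709)
= 0.5709

0.5709


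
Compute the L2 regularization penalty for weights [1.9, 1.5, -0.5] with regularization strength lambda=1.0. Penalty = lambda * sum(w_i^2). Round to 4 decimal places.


Squaring each weight:
1.9^2 = 3.61
1.5^2 = 2.25
(-0.5)^2 = 0.25
Sum of squares = 6.11
Penalty = 1.0 * 6.11 = 6.1100

6.1100


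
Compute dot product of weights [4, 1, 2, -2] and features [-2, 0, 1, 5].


Element-wise products:
4 * -2 = -8
1 * 0 = 0
2 * 1 = 2
-2 * 5 = -10
Sum = -8 + 0 + 2 + -10
= -16

-16


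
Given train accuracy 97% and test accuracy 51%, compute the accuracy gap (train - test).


Gap = train_accuracy - test_accuracy
= 97 - 51
= 46%
This large gap strongly indicates overfitting.

46


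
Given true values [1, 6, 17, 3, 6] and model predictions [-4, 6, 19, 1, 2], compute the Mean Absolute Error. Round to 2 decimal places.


Absolute errors: [5, 0, 2, 2, 4]
Sum of absolute errors = 13
MAE = 13 / 5 = 2.60

2.60


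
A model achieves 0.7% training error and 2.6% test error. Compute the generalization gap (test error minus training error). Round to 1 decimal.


Generalization gap = test_error - train_error
= 2.6 - 0.7
= 1.9%
A small gap suggests good generalization.

1.9


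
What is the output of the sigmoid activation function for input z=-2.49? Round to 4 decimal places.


sigmoid(z) = 1 / (1 + exp(-z))
exp(-(-2.49)) = exp(2.49) = 12.0613
1 + 12.0613 = 13.0613
1 / 13.0613 = 0.0766

0.0766


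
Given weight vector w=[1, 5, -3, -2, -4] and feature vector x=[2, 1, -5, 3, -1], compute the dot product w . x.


Element-wise products:
1 * 2 = 2
5 * 1 = 5
-3 * -5 = 15
-2 * 3 = -6
-4 * -1 = 4
Sum = 2 + 5 + 15 + -6 + 4
= 20

20


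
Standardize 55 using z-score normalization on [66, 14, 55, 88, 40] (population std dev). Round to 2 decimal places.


Mean = (66 + 14 + 55 + 88 + 40) / 5 = 52.6
Variance = sum((x_i - mean)^2) / n = 617.44
Std = sqrt(617.44) = 24.8483
Z = (x - mean) / std
= (55 - 52.6) / 24.8483
= 2.4 / 24.8483
= 0.10

0.10


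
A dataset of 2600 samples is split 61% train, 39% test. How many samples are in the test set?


Train samples = 2600 * 61% = 1586
Test samples = 2600 - 1586
= 1014

1014


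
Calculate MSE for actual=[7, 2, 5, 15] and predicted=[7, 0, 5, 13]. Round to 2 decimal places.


Differences: [0, 2, 0, 2]
Squared errors: [0, 4, 0, 4]
Sum of squared errors = 8
MSE = 8 / 4 = 2.00

2.00


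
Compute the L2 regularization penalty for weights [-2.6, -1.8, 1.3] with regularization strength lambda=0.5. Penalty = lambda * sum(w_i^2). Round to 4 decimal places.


Squaring each weight:
(-2.6)^2 = 6.76
(-1.8)^2 = 3.24
1.3^2 = 1.69
Sum of squares = 11.69
Penalty = 0.5 * 11.69 = 5.8450

5.8450


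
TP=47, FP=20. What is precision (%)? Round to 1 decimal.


Precision = TP / (TP + FP) * 100
= 47 / (47 + 20)
= 47 / 67
= 0.7015
= 70.1%

70.1


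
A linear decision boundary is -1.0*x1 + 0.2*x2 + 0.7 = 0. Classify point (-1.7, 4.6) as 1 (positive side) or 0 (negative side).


Compute -1.0 * -1.7 + 0.2 * 4.6 + 0.7
= 1.7 + 0.92 + 0.7
= 3.32
Since 3.32 >= 0, the point is on the positive side.

1


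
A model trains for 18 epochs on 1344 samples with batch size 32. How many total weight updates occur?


Iterations per epoch = 1344 / 32 = 42
Total updates = iterations_per_epoch * epochs
= 42 * 18
= 756

756


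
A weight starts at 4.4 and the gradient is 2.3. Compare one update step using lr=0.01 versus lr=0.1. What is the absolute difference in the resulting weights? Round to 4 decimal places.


With lr=0.01: w_new = 4.4 - 0.01 * 2.3 = 4.377
With lr=0.1: w_new = 4.4 - 0.1 * 2.3 = 4.17
Absolute difference = |4.377 - 4.17|
= 0.2070

0.2070


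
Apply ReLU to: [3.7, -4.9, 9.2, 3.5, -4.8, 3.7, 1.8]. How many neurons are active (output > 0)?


ReLU(x) = max(0, x) for each element:
ReLU(3.7) = 3.7
ReLU(-4.9) = 0
ReLU(9.2) = 9.2
ReLU(3.5) = 3.5
ReLU(-4.8) = 0
ReLU(3.7) = 3.7
ReLU(1.8) = 1.8
Active neurons (>0): 5

5


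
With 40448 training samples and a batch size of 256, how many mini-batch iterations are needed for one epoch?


Iterations per epoch = dataset_size / batch_size
= 40448 / 256
= 158

158


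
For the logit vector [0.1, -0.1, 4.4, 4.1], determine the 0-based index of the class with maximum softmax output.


Softmax is a monotonic transformation, so it preserves the argmax.
We need to find the index of the maximum logit.
Index 0: 0.1
Index 1: -0.1
Index 2: 4.4
Index 3: 4.1
Maximum logit = 4.4 at index 2

2


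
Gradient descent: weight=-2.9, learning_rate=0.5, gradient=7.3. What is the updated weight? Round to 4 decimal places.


w_new = w_old - lr * gradient
= -2.9 - 0.5 * 7.3
= -2.9 - (3.65)
= -6.5500

-6.5500


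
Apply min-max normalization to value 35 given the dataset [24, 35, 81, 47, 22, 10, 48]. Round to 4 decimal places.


Min = 10, Max = 81
Range = 81 - 10 = 71
Scaled = (x - min) / (max - min)
= (35 - 10) / 71
= 25 / 71
= 0.3521

0.3521


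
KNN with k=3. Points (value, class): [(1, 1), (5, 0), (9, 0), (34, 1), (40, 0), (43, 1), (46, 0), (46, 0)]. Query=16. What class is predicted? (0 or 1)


Distances from query 16:
Point 9 (class 0): distance = 7
Point 5 (class 0): distance = 11
Point 1 (class 1): distance = 15
K=3 nearest neighbors: classes = [0, 0, 1]
Votes for class 1: 1 / 3
Majority vote => class 0

0


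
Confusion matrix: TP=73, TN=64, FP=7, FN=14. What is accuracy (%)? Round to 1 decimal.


Accuracy = (TP + TN) / (TP + TN + FP + FN) * 100
= (73 + 64) / (73 + 64 + 7 + 14)
= 137 / 158
= 0.8671
= 86.7%

86.7


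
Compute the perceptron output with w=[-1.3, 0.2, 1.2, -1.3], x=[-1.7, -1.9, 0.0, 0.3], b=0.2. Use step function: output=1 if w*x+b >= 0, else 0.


z = w . x + b
= -1.3*-1.7 + 0.2*-1.9 + 1.2*0.0 + -1.3*0.3 + 0.2
= 2.21 + -0.38 + 0.0 + -0.39 + 0.2
= 1.44 + 0.2
= 1.64
Since z = 1.64 >= 0, output = 1

1
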